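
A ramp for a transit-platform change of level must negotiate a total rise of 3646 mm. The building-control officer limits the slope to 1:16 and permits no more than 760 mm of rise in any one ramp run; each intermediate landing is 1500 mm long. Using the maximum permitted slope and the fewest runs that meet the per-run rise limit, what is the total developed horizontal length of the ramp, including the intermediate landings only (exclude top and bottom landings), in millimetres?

64336 mm

3646 / 760 = 4.797 → round up to 5 ramp runs. That means 4 intermediate landings.
Ramp run (horizontal) at 1:16: 3646 × 16 = 58336 mm.
Intermediate landings: 4 × 1500 = 6000 mm.
Total developed length = 58336 + 6000 = 64336 mm.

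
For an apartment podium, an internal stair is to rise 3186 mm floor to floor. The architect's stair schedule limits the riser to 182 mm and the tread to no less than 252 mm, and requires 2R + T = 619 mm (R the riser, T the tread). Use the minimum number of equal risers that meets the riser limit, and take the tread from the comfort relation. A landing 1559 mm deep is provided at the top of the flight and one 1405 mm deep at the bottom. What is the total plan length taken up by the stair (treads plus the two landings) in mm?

7469 mm

⌈3186/182⌉ = 18 risers.
R = 3186 ÷ 18 = 177 mm.
Tread T = 619 − 2 × 177 = 265 mm (≥ 252 mm).
Going = (18 − 1) × 265 = 4505 mm.
Add landings: 4505 + 1559 + 1405 = 7469 mm.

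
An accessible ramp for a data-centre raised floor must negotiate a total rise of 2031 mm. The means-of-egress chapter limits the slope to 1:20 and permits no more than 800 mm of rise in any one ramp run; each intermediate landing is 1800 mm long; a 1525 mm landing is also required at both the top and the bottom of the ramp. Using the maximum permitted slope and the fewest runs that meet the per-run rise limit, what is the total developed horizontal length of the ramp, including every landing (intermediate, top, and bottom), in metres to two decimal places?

47.27 m

At most 800 each: 2031/800 = 2.54, giving 3 ramp runs. That means 2 intermediate landings.
Ramp run (horizontal) at 1:20: 2031 × 20 = 40620 mm.
Intermediate landings: 2 × 1800 = 3600 mm.
Top and bottom landings: 2 × 1525 = 3050 mm.
Total = 40620 + 3600 + 3050 = 47270 mm.
= 47.27 m.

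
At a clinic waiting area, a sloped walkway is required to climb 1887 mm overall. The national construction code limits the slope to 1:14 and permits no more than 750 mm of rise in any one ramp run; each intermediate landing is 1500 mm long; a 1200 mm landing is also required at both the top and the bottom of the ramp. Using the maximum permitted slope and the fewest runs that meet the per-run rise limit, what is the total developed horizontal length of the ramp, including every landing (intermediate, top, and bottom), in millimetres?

31818 mm

⌈1887/750⌉ = 3 ramp runs. That means 2 intermediate landings.
Ramp run (horizontal) at 1:14: 1887 × 14 = 26418 mm.
2 intermediate landings contribute 2 × 1500 = 3000 mm.
Top and bottom landings: 2 × 1200 = 2400 mm.
Total = 26418 + 3000 + 2400 = 31818 mm.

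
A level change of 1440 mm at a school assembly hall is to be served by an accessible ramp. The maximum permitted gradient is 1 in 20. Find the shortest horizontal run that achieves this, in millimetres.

28800 mm

Run = rise × 20 = 1440 × 20 = 28800 mm.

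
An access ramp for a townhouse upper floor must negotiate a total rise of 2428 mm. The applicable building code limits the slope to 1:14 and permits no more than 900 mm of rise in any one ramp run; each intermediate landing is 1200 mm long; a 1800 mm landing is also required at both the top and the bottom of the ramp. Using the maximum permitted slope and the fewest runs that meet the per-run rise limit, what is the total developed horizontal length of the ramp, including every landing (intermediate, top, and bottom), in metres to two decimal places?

39.99 m

2428 / 900 = 2.698 → round up to 3 ramp runs. That means 2 intermediate landings.
Ramp run (horizontal) at 1:14: 2428 × 14 = 33992 mm.
Intermediate landings: 2 × 1200 = 2400 mm.
Top and bottom landings: 2 × 1800 = 3600 mm.
Total = 33992 + 2400 + 3600 = 39992 mm.
= 39.99 m.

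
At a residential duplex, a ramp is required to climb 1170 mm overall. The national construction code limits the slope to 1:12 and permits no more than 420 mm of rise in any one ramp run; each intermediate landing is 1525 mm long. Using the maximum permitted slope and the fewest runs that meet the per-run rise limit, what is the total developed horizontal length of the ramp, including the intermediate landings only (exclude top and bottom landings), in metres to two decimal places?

17.09 m

1170 / 420 = 2.786 → round up to 3 ramp runs. That means 2 intermediate landings.
Horizontal run for 1170 mm of rise at 1:12 is 1170 × 12 = 14040 mm.
Intermediate landings: 2 × 1525 = 3050 mm.
Total developed length = 14040 + 3050 = 17090 mm.
= 17.09 m.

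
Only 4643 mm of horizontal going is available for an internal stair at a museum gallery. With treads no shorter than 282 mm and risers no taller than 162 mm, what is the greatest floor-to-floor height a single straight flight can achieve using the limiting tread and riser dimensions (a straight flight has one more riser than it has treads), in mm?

2754 mm

4643 / 282 = 16.46, so 16 treads fit.
Risers = treads + 1 = 17.
Maximum height = 17 × 162 = 2754 mm.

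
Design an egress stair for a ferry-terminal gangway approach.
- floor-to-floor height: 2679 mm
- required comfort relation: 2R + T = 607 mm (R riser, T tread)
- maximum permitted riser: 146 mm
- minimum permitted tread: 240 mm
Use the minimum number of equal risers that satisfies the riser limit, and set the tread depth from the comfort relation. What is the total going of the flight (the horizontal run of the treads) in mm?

5850 mm

At most 146 each: 2679/146 = 18.35, giving 19 risers.
Each riser is 2679/19 = 141 mm (≤ 146 mm).
Tread T = 607 − 2 × 141 = 325 mm (≥ 240 mm).
Treads = 19 − 1 = 18; going = 18 × 325 = 5850 mm.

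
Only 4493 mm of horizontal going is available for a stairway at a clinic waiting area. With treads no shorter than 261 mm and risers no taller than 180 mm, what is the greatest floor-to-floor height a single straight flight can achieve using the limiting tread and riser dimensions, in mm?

3240 mm

Treads that fit: ⌊4493 / 261⌋ = 17.
Risers = treads + 1 = 18.
Maximum height = 18 × 180 = 3240 mm.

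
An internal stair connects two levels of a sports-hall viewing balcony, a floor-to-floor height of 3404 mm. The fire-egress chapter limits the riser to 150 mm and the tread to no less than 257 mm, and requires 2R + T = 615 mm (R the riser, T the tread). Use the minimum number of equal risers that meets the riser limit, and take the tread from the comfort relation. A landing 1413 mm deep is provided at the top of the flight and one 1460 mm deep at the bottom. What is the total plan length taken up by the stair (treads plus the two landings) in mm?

3404 / 150 = 22.69, so 23 risers are needed.
R = 3404 ÷ 23 = 148 mm.
T = 615 − 2·148 = 319 mm, which satisfies the 257 mm minimum.
23 risers give 22 treads; going = 22 × 319 = 7018 mm.
Enclosure = 7018 + 1413 + 1460 = 9891 mm.

9891 mm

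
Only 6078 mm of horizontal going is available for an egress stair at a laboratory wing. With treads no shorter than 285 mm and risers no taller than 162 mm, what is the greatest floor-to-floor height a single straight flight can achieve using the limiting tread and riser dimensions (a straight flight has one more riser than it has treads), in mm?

3564 mm

6078 / 285 = 21.33, so 21 treads fit.
Risers = treads + 1 = 22.
Maximum height = 22 × 162 = 3564 mm.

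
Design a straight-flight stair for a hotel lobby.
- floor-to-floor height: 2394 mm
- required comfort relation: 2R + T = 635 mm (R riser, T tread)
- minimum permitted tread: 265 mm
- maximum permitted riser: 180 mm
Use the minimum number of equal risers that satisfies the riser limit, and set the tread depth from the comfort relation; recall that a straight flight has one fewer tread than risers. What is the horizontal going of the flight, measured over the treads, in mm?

At most 180 each: 2394/180 = 13.30, giving 14 risers.
Each riser is 2394/14 = 171 mm (≤ 180 mm).
Tread T = 635 − 2 × 171 = 293 mm (≥ 265 mm).
Treads = 14 − 1 = 13; going = 13 × 293 = 3809 mm.

3809 mm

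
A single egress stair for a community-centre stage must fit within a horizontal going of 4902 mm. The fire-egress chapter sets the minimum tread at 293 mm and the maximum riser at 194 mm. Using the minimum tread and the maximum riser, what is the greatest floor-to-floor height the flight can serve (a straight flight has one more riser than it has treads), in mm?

3298 mm

Treads that fit: ⌊4902 / 293⌋ = 16.
Risers = treads + 1 = 17.
Maximum height = 17 × 194 = 3298 mm.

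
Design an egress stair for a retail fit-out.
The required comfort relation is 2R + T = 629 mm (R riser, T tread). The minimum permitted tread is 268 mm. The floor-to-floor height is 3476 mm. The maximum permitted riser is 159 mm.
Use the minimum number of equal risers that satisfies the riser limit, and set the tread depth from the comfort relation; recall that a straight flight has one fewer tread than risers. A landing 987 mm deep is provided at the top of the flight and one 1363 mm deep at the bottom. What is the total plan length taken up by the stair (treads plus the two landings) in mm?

3476 / 159 = 21.86, so 22 risers are needed.
Riser R = 3476 / 22 = 158 mm, within the 159 mm limit.
Tread T = 629 − 2 × 158 = 313 mm (≥ 268 mm).
Treads = 22 − 1 = 21; going = 21 × 313 = 6573 mm.
Add landings: 6573 + 987 + 1363 = 8923 mm.

8923 mm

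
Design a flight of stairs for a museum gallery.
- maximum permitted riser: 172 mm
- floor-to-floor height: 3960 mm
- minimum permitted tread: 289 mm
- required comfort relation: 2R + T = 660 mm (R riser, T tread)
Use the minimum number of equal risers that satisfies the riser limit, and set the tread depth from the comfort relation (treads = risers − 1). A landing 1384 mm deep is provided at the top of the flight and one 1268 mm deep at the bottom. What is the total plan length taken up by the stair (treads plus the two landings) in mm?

⌈3960/172⌉ = 24 risers.
Riser R = 3960 / 24 = 165 mm, within the 172 mm limit.
Tread T = 660 − 2 × 165 = 330 mm (≥ 289 mm).
Going = (24 − 1) × 330 = 7590 mm.
Enclosure = 7590 + 1384 + 1268 = 10242 mm.

10242 mm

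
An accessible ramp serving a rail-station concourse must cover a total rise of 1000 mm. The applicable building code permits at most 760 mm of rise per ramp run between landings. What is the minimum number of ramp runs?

At most 760 each: 1000/760 = 1.32, giving 2 ramp runs.

2 runs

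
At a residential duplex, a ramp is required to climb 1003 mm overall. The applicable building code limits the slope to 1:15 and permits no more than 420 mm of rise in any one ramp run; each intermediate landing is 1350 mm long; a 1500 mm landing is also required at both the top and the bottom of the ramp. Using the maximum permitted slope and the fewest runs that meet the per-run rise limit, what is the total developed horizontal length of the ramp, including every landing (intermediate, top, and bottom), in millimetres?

⌈1003/420⌉ = 3 ramp runs. That means 2 intermediate landings.
Ramp run (horizontal) at 1:15: 1003 × 15 = 15045 mm.
2 intermediate landings contribute 2 × 1350 = 2700 mm.
Top and bottom landings: 2 × 1500 = 3000 mm.
Total = 15045 + 2700 + 3000 = 20745 mm.

20745 mm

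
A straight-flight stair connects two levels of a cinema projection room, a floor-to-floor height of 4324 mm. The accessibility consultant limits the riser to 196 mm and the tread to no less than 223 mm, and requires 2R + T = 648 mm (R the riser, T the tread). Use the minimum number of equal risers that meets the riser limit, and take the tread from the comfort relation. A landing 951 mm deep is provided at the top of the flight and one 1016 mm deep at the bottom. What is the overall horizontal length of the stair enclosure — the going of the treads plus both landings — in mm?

7951 mm

⌈4324/196⌉ = 23 risers.
Riser R = 4324 / 23 = 188 mm, within the 196 mm limit.
From 2R + T = 648: T = 648 − 376 = 272 mm.
Going = (23 − 1) × 272 = 5984 mm.
Enclosure = 5984 + 951 + 1016 = 7951 mm.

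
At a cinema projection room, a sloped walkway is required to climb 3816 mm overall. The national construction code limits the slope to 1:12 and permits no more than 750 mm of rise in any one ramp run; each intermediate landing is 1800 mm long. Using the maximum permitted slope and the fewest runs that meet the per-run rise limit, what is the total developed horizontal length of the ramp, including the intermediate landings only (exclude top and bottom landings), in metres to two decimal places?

54.79 m

⌈3816/750⌉ = 6 ramp runs. That means 5 intermediate landings.
Horizontal run for 3816 mm of rise at 1:12 is 3816 × 12 = 45792 mm.
5 intermediate landings contribute 5 × 1800 = 9000 mm.
Developed length = 45792 + 9000 = 54792 mm.
= 54.79 m.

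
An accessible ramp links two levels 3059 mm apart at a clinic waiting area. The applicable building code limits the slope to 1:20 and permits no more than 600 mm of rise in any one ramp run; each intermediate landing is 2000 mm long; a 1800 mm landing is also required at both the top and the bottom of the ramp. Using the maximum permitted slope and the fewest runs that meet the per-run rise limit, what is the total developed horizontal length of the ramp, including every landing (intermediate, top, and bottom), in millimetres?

74780 mm

At most 600 each: 3059/600 = 5.10, giving 6 ramp runs. That means 5 intermediate landings.
Horizontal run for 3059 mm of rise at 1:20 is 3059 × 20 = 61180 mm.
5 intermediate landings contribute 5 × 2000 = 10000 mm.
Top and bottom landings: 2 × 1800 = 3600 mm.
Total = 61180 + 10000 + 3600 = 74780 mm.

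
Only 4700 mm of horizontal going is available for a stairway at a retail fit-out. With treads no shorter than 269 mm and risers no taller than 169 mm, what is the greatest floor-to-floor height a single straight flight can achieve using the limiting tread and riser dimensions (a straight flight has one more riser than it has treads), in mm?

3042 mm

4700 / 269 = 17.47, so 17 treads fit.
Risers = treads + 1 = 18.
Maximum height = 18 × 169 = 3042 mm.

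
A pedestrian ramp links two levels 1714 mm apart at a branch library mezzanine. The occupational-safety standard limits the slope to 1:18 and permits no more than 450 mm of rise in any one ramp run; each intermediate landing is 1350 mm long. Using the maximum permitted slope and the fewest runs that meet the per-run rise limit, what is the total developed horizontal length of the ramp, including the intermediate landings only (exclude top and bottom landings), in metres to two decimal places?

34.90 m

1714 / 450 = 3.81, so 4 ramp runs are needed. That means 3 intermediate landings.
Ramp run (horizontal) at 1:18: 1714 × 18 = 30852 mm.
3 intermediate landings contribute 3 × 1350 = 4050 mm.
Developed length = 30852 + 4050 = 34902 mm.
= 34.90 m.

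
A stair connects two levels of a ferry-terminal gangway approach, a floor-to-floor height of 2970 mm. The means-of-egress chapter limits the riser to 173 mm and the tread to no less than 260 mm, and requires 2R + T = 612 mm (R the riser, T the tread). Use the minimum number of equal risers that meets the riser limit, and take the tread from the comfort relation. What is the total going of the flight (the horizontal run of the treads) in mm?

4794 mm

⌈2970/173⌉ = 18 risers.
R = 2970 ÷ 18 = 165 mm.
Tread T = 612 − 2 × 165 = 282 mm (≥ 260 mm).
Going = (18 − 1) × 282 = 4794 mm.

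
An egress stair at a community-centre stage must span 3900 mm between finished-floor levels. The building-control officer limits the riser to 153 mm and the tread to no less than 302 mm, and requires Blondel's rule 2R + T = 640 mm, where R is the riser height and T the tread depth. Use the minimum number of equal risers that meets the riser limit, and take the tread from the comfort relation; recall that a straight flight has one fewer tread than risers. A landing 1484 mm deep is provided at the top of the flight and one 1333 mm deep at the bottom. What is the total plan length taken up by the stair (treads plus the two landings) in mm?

⌈3900/153⌉ = 26 risers.
Each riser is 3900/26 = 150 mm (≤ 153 mm).
T = 640 − 2·150 = 340 mm, which satisfies the 302 mm minimum.
Going = (26 − 1) × 340 = 8500 mm.
Add landings: 8500 + 1484 + 1333 = 11317 mm.

11317 mm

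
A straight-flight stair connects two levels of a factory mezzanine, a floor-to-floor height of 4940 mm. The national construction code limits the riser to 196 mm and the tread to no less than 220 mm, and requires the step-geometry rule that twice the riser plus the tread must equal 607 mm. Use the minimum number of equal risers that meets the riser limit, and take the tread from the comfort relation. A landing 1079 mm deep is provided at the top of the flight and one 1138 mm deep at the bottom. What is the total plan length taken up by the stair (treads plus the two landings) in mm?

7892 mm

4940 / 196 = 25.204 → round up to 26 risers.
Riser R = 4940 / 26 = 190 mm, within the 196 mm limit.
T = 607 − 2·190 = 227 mm, which satisfies the 220 mm minimum.
Treads = 26 − 1 = 25; going = 25 × 227 = 5675 mm.
Enclosure = 5675 + 1079 + 1138 = 7892 mm.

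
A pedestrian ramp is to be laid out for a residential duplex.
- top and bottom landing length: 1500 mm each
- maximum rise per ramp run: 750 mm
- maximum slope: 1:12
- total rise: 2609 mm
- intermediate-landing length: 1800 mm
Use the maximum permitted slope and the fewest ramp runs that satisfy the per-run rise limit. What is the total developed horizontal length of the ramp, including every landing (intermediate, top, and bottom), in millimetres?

39708 mm

⌈2609/750⌉ = 4 ramp runs. That means 3 intermediate landings.
Horizontal run for 2609 mm of rise at 1:12 is 2609 × 12 = 31308 mm.
Intermediate landings: 3 × 1800 = 5400 mm.
Top and bottom landings: 2 × 1500 = 3000 mm.
Total = 31308 + 5400 + 3000 = 39708 mm.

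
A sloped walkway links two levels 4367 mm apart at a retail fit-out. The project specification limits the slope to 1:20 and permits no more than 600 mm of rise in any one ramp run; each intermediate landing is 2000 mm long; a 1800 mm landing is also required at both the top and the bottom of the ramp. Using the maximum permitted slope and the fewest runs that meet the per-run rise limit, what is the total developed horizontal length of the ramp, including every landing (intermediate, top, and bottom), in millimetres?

104940 mm

4367 / 600 = 7.28, so 8 ramp runs are needed. That means 7 intermediate landings.
Ramp run (horizontal) at 1:20: 4367 × 20 = 87340 mm.
Intermediate landings: 7 × 2000 = 14000 mm.
Top and bottom landings: 2 × 1800 = 3600 mm.
Total = 87340 + 14000 + 3600 = 104940 mm.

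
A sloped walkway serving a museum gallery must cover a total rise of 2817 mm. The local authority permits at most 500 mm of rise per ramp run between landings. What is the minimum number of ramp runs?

2817 / 500 = 5.634 → round up to 6 ramp runs.

6 runs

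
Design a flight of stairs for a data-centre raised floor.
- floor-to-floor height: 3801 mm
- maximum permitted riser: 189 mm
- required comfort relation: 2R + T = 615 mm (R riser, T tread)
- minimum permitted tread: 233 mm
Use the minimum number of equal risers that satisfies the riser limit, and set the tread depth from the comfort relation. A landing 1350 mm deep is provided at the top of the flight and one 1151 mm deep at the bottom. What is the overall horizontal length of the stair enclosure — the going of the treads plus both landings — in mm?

3801 / 189 = 20.11, so 21 risers are needed.
Each riser is 3801/21 = 181 mm (≤ 189 mm).
Tread T = 615 − 2 × 181 = 253 mm (≥ 233 mm).
Treads = 21 − 1 = 20; going = 20 × 253 = 5060 mm.
Add landings: 5060 + 1350 + 1151 = 7561 mm.

7561 mm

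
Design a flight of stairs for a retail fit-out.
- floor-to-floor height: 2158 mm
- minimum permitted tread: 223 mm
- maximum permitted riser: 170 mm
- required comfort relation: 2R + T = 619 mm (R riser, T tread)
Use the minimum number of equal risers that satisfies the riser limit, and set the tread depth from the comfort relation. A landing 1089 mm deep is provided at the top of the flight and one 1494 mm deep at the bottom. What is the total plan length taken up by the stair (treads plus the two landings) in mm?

6027 mm

2158 / 170 = 12.694 → round up to 13 risers.
Riser R = 2158 / 13 = 166 mm, within the 170 mm limit.
From 2R + T = 619: T = 619 − 332 = 287 mm.
13 risers give 12 treads; going = 12 × 287 = 3444 mm.
Enclosure = 3444 + 1089 + 1494 = 6027 mm.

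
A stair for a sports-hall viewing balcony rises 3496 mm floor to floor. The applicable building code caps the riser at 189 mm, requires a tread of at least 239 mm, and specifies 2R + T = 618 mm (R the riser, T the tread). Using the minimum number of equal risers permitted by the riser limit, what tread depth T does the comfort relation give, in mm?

3496 / 189 = 18.50, so 19 risers are needed.
Each riser is 3496/19 = 184 mm (≤ 189 mm).
From 2R + T = 618: T = 618 − 368 = 250 mm.

250 mm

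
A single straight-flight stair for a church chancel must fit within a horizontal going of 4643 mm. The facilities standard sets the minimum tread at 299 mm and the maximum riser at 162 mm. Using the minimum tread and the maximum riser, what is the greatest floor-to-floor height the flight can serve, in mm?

2592 mm

Treads that fit: ⌊4643 / 299⌋ = 15.
Risers = treads + 1 = 16.
Maximum height = 16 × 162 = 2592 mm.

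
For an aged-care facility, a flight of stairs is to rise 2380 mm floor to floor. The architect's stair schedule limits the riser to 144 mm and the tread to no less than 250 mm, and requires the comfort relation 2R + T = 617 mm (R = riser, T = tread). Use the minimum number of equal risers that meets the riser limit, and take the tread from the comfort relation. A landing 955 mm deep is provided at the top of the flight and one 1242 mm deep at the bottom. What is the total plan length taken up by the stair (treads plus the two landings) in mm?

At most 144 each: 2380/144 = 16.53, giving 17 risers.
Each riser is 2380/17 = 140 mm (≤ 144 mm).
Tread T = 617 − 2 × 140 = 337 mm (≥ 250 mm).
17 risers give 16 treads; going = 16 × 337 = 5392 mm.
Enclosure = 5392 + 955 + 1242 = 7589 mm.

7589 mm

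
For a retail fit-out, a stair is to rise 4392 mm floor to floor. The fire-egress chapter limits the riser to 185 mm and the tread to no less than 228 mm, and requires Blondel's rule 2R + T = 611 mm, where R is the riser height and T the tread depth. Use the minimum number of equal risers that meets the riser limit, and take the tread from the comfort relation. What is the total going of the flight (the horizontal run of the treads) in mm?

5635 mm

4392 / 185 = 23.741 → round up to 24 risers.
Each riser is 4392/24 = 183 mm (≤ 185 mm).
T = 611 − 2·183 = 245 mm, which satisfies the 228 mm minimum.
24 risers give 23 treads; going = 23 × 245 = 5635 mm.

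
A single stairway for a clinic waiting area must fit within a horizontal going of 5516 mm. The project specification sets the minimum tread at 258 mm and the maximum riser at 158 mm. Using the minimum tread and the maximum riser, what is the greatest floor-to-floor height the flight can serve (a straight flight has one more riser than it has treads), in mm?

3476 mm

5516 / 258 = 21.38, so 21 treads fit.
Risers = treads + 1 = 22.
Maximum height = 22 × 158 = 3476 mm.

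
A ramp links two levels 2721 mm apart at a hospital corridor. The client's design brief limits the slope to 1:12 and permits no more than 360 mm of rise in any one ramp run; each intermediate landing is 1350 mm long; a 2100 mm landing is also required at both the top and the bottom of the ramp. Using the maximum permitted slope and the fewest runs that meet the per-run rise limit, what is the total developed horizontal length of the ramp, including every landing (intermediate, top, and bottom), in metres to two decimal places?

2721 / 360 = 7.558 → round up to 8 ramp runs. That means 7 intermediate landings.
Horizontal run for 2721 mm of rise at 1:12 is 2721 × 12 = 32652 mm.
7 intermediate landings contribute 7 × 1350 = 9450 mm.
Top and bottom landings: 2 × 2100 = 4200 mm.
Total = 32652 + 9450 + 4200 = 46302 mm.
= 46.30 m.

46.30 m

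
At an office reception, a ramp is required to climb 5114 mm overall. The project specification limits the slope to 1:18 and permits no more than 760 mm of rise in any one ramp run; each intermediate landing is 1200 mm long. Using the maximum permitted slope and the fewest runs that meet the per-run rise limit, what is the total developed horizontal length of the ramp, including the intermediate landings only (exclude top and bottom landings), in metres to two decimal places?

99.25 m

At most 760 each: 5114/760 = 6.73, giving 7 ramp runs. That means 6 intermediate landings.
Ramp run (horizontal) at 1:18: 5114 × 18 = 92052 mm.
6 intermediate landings contribute 6 × 1200 = 7200 mm.
Total developed length = 92052 + 7200 = 99252 mm.
= 99.25 m.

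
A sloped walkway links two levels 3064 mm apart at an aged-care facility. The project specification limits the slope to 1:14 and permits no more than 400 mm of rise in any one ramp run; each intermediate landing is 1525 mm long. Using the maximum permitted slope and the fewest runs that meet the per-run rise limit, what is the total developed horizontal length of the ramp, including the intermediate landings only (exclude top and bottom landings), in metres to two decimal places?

3064 / 400 = 7.660 → round up to 8 ramp runs. That means 7 intermediate landings.
Horizontal run for 3064 mm of rise at 1:14 is 3064 × 14 = 42896 mm.
Intermediate landings: 7 × 1525 = 10675 mm.
Total developed length = 42896 + 10675 = 53571 mm.
= 53.57 m.

53.57 m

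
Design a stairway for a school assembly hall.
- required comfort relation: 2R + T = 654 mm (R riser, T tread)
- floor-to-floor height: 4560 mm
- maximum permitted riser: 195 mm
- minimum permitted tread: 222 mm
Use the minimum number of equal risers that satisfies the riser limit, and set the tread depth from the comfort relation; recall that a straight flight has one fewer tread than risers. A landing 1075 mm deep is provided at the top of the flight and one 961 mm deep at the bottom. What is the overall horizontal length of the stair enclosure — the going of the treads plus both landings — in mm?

4560 / 195 = 23.38, so 24 risers are needed.
Riser R = 4560 / 24 = 190 mm, within the 195 mm limit.
From 2R + T = 654: T = 654 − 380 = 274 mm.
Treads = 24 − 1 = 23; going = 23 × 274 = 6302 mm.
Add landings: 6302 + 1075 + 961 = 8338 mm.

8338 mm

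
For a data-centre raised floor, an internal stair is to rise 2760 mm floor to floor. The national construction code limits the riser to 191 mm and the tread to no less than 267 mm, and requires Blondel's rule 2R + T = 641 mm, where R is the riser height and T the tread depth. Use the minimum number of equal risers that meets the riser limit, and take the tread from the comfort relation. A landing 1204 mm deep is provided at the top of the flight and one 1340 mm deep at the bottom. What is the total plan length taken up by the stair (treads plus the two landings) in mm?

6366 mm

⌈2760/191⌉ = 15 risers.
Each riser is 2760/15 = 184 mm (≤ 191 mm).
Tread T = 641 − 2 × 184 = 273 mm (≥ 267 mm).
15 risers give 14 treads; going = 14 × 273 = 3822 mm.
Add landings: 3822 + 1204 + 1340 = 6366 mm.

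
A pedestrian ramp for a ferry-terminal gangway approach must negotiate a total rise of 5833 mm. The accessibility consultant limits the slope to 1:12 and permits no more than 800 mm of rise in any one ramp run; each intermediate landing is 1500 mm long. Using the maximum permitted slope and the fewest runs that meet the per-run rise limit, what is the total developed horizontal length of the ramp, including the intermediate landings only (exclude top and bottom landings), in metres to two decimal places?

At most 800 each: 5833/800 = 7.29, giving 8 ramp runs. That means 7 intermediate landings.
Horizontal run for 5833 mm of rise at 1:12 is 5833 × 12 = 69996 mm.
7 intermediate landings contribute 7 × 1500 = 10500 mm.
Developed length = 69996 + 10500 = 80496 mm.
= 80.50 m.

80.50 m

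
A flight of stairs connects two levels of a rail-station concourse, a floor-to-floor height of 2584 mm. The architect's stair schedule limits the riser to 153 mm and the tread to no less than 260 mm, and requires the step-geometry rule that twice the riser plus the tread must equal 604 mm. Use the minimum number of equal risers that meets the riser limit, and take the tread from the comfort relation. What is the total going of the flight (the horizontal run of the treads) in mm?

4800 mm

At most 153 each: 2584/153 = 16.89, giving 17 risers.
Riser R = 2584 / 17 = 152 mm, within the 153 mm limit.
T = 604 − 2·152 = 300 mm, which satisfies the 260 mm minimum.
Going = (17 − 1) × 300 = 4800 mm.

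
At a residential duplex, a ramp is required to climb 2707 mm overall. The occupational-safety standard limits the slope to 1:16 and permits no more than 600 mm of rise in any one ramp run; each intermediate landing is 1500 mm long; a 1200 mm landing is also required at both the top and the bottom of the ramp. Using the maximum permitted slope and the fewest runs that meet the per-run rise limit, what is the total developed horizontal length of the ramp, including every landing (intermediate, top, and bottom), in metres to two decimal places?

⌈2707/600⌉ = 5 ramp runs. That means 4 intermediate landings.
Horizontal run for 2707 mm of rise at 1:16 is 2707 × 16 = 43312 mm.
Intermediate landings: 4 × 1500 = 6000 mm.
Top and bottom landings: 2 × 1200 = 2400 mm.
Total = 43312 + 6000 + 2400 = 51712 mm.
= 51.71 m.

51.71 m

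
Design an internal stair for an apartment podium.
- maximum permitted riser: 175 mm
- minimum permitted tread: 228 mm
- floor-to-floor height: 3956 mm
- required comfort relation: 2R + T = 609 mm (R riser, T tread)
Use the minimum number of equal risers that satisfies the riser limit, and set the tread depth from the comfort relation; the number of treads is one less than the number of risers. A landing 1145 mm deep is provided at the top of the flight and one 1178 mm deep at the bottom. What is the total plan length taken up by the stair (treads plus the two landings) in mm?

8153 mm

3956 / 175 = 22.61, so 23 risers are needed.
Each riser is 3956/23 = 172 mm (≤ 175 mm).
From 2R + T = 609: T = 609 − 344 = 265 mm.
Treads = 23 − 1 = 22; going = 22 × 265 = 5830 mm.
Add landings: 5830 + 1145 + 1178 = 8153 mm.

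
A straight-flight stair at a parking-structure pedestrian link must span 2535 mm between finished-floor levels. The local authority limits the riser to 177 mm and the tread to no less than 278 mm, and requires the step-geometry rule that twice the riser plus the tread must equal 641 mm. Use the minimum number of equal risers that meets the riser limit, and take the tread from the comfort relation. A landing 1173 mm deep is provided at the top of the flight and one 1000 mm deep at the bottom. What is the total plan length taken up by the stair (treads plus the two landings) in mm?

6415 mm

At most 177 each: 2535/177 = 14.32, giving 15 risers.
Riser R = 2535 / 15 = 169 mm, within the 177 mm limit.
Tread T = 641 − 2 × 169 = 303 mm (≥ 278 mm).
Going = (15 − 1) × 303 = 4242 mm.
Add landings: 4242 + 1173 + 1000 = 6415 mm.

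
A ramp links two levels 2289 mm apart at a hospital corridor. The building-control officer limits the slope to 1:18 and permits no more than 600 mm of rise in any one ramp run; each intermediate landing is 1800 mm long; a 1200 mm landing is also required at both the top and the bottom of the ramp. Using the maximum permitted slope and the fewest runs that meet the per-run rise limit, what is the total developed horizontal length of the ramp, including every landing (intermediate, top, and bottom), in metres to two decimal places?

49.00 m

⌈2289/600⌉ = 4 ramp runs. That means 3 intermediate landings.
Horizontal run for 2289 mm of rise at 1:18 is 2289 × 18 = 41202 mm.
Intermediate landings: 3 × 1800 = 5400 mm.
Top and bottom landings: 2 × 1200 = 2400 mm.
Total = 41202 + 5400 + 2400 = 49002 mm.
= 49.00 m.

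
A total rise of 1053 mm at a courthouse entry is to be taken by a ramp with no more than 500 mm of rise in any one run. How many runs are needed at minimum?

3 runs

1053 / 500 = 2.106 → round up to 3 ramp runs.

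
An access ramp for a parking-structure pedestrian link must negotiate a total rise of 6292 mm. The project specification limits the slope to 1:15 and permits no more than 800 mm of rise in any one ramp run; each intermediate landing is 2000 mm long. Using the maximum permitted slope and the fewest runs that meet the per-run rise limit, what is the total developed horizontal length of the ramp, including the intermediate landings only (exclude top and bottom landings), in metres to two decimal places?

108.38 m

⌈6292/800⌉ = 8 ramp runs. That means 7 intermediate landings.
Horizontal run for 6292 mm of rise at 1:15 is 6292 × 15 = 94380 mm.
Intermediate landings: 7 × 2000 = 14000 mm.
Developed length = 94380 + 14000 = 108380 mm.
= 108.38 m.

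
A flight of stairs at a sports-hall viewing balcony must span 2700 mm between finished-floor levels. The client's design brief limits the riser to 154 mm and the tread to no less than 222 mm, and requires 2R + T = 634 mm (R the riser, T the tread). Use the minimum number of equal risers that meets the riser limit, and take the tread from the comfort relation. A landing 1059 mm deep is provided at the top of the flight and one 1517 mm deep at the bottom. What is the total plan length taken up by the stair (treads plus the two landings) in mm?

8254 mm

At most 154 each: 2700/154 = 17.53, giving 18 risers.
R = 2700 ÷ 18 = 150 mm.
Tread T = 634 − 2 × 150 = 334 mm (≥ 222 mm).
18 risers give 17 treads; going = 17 × 334 = 5678 mm.
Enclosure = 5678 + 1059 + 1517 = 8254 mm.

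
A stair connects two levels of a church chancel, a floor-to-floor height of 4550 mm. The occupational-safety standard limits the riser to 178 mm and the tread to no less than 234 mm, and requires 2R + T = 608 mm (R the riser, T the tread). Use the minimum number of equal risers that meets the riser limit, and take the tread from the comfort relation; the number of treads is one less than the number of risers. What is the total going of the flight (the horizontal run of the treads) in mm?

4550 / 178 = 25.56, so 26 risers are needed.
Riser R = 4550 / 26 = 175 mm, within the 178 mm limit.
From 2R + T = 608: T = 608 − 350 = 258 mm.
Treads = 26 − 1 = 25; going = 25 × 258 = 6450 mm.

6450 mm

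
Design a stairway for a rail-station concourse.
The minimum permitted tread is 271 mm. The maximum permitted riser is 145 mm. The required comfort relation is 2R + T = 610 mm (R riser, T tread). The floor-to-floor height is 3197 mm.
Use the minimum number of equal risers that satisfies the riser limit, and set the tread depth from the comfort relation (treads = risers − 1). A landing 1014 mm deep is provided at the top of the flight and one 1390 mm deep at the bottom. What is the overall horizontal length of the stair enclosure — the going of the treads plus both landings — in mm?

9708 mm

3197 / 145 = 22.05, so 23 risers are needed.
Each riser is 3197/23 = 139 mm (≤ 145 mm).
Tread T = 610 − 2 × 139 = 332 mm (≥ 271 mm).
Going = (23 − 1) × 332 = 7304 mm.
Enclosure = 7304 + 1014 + 1390 = 9708 mm.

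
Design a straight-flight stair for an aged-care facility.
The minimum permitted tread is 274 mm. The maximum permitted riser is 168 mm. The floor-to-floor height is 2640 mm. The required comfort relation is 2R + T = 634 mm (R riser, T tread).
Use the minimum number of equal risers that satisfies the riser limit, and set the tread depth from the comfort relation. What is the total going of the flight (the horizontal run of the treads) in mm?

4560 mm

2640 / 168 = 15.714 → round up to 16 risers.
R = 2640 ÷ 16 = 165 mm.
From 2R + T = 634: T = 634 − 330 = 304 mm.
Treads = 16 − 1 = 15; going = 15 × 304 = 4560 mm.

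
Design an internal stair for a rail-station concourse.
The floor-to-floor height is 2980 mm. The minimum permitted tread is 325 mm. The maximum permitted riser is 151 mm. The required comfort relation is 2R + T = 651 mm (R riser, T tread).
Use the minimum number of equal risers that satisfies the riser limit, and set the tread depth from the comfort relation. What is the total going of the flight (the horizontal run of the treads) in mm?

At most 151 each: 2980/151 = 19.74, giving 20 risers.
Each riser is 2980/20 = 149 mm (≤ 151 mm).
Tread T = 651 − 2 × 149 = 353 mm (≥ 325 mm).
Going = (20 − 1) × 353 = 6707 mm.

6707 mm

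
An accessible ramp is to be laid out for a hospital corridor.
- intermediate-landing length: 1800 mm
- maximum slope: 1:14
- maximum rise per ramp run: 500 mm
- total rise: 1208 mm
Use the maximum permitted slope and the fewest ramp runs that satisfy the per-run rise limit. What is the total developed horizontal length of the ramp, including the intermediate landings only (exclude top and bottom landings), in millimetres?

20512 mm

1208 / 500 = 2.42, so 3 ramp runs are needed. That means 2 intermediate landings.
Horizontal run for 1208 mm of rise at 1:14 is 1208 × 14 = 16912 mm.
Intermediate landings: 2 × 1800 = 3600 mm.
Total developed length = 16912 + 3600 = 20512 mm.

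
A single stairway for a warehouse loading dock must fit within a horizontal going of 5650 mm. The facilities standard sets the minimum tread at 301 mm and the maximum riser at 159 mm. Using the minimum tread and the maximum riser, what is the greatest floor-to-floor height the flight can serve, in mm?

5650 / 301 = 18.77, so 18 treads fit.
Risers = treads + 1 = 19.
Maximum height = 19 × 159 = 3021 mm.

3021 mm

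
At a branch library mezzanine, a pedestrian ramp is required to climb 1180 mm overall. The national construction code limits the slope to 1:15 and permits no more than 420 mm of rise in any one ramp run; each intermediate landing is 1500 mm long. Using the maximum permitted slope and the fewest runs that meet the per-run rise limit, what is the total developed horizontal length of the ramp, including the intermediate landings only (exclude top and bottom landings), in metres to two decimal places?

⌈1180/420⌉ = 3 ramp runs. That means 2 intermediate landings.
Ramp run (horizontal) at 1:15: 1180 × 15 = 17700 mm.
2 intermediate landings contribute 2 × 1500 = 3000 mm.
Developed length = 17700 + 3000 = 20700 mm.
= 20.70 m.

20.70 m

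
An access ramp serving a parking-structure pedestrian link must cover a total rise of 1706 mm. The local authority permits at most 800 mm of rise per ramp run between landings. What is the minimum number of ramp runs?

1706 / 800 = 2.13, so 3 ramp runs are needed.

3 runs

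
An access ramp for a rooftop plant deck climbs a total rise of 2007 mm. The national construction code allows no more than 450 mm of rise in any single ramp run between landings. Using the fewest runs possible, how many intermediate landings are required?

⌈2007/450⌉ = 5 ramp runs.
5 runs are separated by 4 intermediate landings.

4 intermediate landings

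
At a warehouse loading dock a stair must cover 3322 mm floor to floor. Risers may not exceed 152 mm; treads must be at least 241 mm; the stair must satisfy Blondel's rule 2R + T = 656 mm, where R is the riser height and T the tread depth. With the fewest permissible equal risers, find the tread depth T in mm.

3322 / 152 = 21.86, so 22 risers are needed.
Each riser is 3322/22 = 151 mm (≤ 152 mm).
Tread T = 656 − 2 × 151 = 354 mm (≥ 241 mm).

354 mm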